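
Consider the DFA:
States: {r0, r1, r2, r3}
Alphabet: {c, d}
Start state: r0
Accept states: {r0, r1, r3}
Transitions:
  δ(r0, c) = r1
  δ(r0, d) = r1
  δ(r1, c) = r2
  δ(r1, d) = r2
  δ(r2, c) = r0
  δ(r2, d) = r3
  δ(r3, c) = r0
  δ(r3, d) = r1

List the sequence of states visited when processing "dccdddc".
read 'd': r0 → r1
  read 'c': r1 → r2
  read 'c': r2 → r0
  read 'd': r0 → r1
  read 'd': r1 → r2
  read 'd': r2 → r3
  read 'c': r3 → r0
r0 -> r1 -> r2 -> r0 -> r1 -> r2 -> r3 -> r0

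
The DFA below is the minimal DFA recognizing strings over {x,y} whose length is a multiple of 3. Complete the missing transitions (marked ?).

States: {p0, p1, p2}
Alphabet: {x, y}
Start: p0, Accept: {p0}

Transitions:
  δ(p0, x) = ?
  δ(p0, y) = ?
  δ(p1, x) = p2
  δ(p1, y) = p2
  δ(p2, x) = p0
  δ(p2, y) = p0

From the language and accept set, identify what each state tracks — p0: length ≡ 0 (mod 3); p1: length ≡ 1 (mod 3); p2: length ≡ 2 (mod 3).
Each missing δ(q, a) is the state matching the new tracked value after reading a.
δ(p0, x) = p1; δ(p0, y) = p1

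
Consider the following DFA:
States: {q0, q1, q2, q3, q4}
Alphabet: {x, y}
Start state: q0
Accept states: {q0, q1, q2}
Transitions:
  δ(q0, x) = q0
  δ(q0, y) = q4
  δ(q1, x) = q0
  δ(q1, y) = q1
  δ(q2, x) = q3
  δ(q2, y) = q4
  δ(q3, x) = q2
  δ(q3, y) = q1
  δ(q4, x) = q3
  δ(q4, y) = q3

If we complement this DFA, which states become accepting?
Complement accept states = All states \ Original accept states
= {q0, q1, q2, q3, q4} \ {q0, q1, q2}
{q3, q4}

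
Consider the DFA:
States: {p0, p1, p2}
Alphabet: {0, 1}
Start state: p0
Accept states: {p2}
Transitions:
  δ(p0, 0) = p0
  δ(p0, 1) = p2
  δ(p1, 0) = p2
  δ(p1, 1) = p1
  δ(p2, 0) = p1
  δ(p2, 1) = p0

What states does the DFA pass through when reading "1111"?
read '1': p0 → p2
  read '1': p2 → p0
  read '1': p0 → p2
  read '1': p2 → p0
p0 -> p2 -> p0 -> p2 -> p0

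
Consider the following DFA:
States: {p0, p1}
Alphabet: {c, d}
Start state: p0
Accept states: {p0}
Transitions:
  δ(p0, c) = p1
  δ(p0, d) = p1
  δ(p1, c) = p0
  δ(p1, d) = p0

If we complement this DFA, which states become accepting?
Complement accept states = All states \ Original accept states
= {p0, p1} \ {p0}
{p1}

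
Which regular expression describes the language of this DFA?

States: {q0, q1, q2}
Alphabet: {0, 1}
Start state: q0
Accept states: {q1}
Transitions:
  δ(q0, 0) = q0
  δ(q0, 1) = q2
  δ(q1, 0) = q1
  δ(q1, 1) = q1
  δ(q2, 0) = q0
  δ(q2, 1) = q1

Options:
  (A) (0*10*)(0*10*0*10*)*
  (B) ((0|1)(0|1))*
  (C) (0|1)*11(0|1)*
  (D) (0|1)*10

Check each option against the DFA on short strings; one disagreement eliminates an option:
  (A) (0*10*)(0*10*0*10*)*: on '1' the DFA goes q0 → q2 and rejects (q2 ∉ Accept), but the regex matches it → eliminate
  (B) ((0|1)(0|1))*: on ε the DFA stays in q0 and rejects (q0 ∉ Accept), but the regex matches it → eliminate
  (C) (0|1)*11(0|1)*: agrees with the DFA on every string of length ≤ 6
  (D) (0|1)*10: on '10' the DFA goes q0 → q2 → q0 and rejects (q0 ∉ Accept), but the regex matches it → eliminate
Only (C) is consistent with the DFA.
(C) (0|1)*11(0|1)*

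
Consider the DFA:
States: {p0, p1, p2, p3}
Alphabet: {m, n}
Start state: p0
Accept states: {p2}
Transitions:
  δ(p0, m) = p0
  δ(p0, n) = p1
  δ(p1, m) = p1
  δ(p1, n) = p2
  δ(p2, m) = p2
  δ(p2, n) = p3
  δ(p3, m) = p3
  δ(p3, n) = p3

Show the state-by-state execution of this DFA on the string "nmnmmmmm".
read 'n': p0 → p1
  read 'm': p1 → p1
  read 'n': p1 → p2
  read 'm': p2 → p2
  read 'm': p2 → p2
  read 'm': p2 → p2
  read 'm': p2 → p2
  read 'm': p2 → p2
p0 -> p1 -> p1 -> p2 -> p2 -> p2 -> p2 -> p2 -> p2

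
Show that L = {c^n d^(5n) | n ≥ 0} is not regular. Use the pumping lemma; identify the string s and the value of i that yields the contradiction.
Assume L is regular with pumping length p. Idea: pumping the c-block breaks the 1:5 ratio.
Choose s = c^p d^(5p) (length 6p ≥ p). By the pumping lemma, s = xyz with |xy| ≤ p, |y| > 0, so y = c^k with k ≥ 1. Then xy²z = c^(p+k) d^(5p). For this to be in L we would need 5p = 5(p+k), i.e. 5k = 0, contradicting k ≥ 1. So xy²z ∉ L.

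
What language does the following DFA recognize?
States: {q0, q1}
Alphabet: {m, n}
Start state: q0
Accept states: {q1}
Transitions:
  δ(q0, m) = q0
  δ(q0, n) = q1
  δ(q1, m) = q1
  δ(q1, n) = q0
Testing a few strings:
  'nn' → reject
  'mn' → accept
  'nnm' → reject
  'n' → accept
State roles: q0=even number of n's so far; q1=odd number of n's so far
All strings over {m,n} with an odd number of n's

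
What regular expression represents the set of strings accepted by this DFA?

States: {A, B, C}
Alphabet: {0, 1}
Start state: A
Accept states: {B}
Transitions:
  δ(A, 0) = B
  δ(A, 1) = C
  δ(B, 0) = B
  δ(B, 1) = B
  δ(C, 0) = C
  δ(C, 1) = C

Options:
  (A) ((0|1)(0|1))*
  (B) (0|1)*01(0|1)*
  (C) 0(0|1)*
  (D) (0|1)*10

Check each option against the DFA on short strings; one disagreement eliminates an option:
  (A) ((0|1)(0|1))*: on ε the DFA stays in A and rejects (A ∉ Accept), but the regex matches it → eliminate
  (B) (0|1)*01(0|1)*: on '0' the DFA goes A → B and accepts (B ∈ Accept), but the regex does not match it → eliminate
  (C) 0(0|1)*: agrees with the DFA on every string of length ≤ 6
  (D) (0|1)*10: on '0' the DFA goes A → B and accepts (B ∈ Accept), but the regex does not match it → eliminate
Only (C) is consistent with the DFA.
(C) 0(0|1)*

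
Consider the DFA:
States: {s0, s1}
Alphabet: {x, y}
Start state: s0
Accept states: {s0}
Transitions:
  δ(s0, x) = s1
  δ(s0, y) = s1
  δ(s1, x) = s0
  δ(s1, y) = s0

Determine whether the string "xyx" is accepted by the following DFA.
Processing string "xyx":
  s0 --x--> s1
  s1 --y--> s0
  s0 --x--> s1
Final state: s1
Accept states: {s0}
No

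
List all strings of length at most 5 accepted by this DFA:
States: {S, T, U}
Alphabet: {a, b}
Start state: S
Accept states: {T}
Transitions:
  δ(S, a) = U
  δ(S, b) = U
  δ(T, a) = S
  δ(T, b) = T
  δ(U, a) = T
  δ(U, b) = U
aa, ba, aab, aba, bab, bba, aabb, abab, abba, babb, bbab, bbba, aaaaa, aaaba, aabbb, ababb, abbab, abbba, baaaa, baaba, babbb, bbabb, bbbab, bbbba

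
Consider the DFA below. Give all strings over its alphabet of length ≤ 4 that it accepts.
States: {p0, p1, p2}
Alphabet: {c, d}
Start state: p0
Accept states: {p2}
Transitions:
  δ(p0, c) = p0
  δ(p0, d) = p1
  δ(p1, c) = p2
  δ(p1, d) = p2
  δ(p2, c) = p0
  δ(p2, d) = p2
dc, dd, cdc, cdd, dcd, ddd, ccdc, ccdd, cdcd, cddd, dcdd, dddd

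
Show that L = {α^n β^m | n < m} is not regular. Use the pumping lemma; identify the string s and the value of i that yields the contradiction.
Assume L is regular with pumping length p. Idea: pumping up the α-block makes the α-count reach the β-count.
Choose s = α^p β^(p+1) ∈ L. By the pumping lemma, s = xyz with |xy| ≤ p, |y| > 0, so y = α^k with k ≥ 1. Then xy²z = α^(p+k) β^(p+1). Since p+k ≥ p+1, the number of α's is no longer strictly less than the number of β's, so xy²z ∉ L.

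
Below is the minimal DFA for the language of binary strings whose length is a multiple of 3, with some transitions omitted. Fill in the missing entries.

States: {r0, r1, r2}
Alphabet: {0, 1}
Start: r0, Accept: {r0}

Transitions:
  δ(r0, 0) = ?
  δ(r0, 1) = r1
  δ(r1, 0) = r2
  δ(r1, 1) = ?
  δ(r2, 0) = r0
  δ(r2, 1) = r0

From the language and accept set, identify what each state tracks — r0: length ≡ 0 (mod 3); r1: length ≡ 1 (mod 3); r2: length ≡ 2 (mod 3).
Each missing δ(q, a) is the state matching the new tracked value after reading a.
δ(r0, 0) = r1; δ(r1, 1) = r2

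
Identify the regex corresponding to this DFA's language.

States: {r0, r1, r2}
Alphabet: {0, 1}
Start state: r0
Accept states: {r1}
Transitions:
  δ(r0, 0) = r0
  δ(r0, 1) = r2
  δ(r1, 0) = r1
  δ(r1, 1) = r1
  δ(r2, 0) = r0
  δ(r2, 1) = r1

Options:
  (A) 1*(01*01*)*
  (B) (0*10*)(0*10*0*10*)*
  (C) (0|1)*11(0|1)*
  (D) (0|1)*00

Check each option against the DFA on short strings; one disagreement eliminates an option:
  (A) 1*(01*01*)*: on ε the DFA stays in r0 and rejects (r0 ∉ Accept), but the regex matches it → eliminate
  (B) (0*10*)(0*10*0*10*)*: on '1' the DFA goes r0 → r2 and rejects (r2 ∉ Accept), but the regex matches it → eliminate
  (C) (0|1)*11(0|1)*: agrees with the DFA on every string of length ≤ 6
  (D) (0|1)*00: on '00' the DFA goes r0 → r0 → r0 and rejects (r0 ∉ Accept), but the regex matches it → eliminate
Only (C) is consistent with the DFA.
(C) (0|1)*11(0|1)*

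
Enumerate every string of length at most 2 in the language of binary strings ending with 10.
10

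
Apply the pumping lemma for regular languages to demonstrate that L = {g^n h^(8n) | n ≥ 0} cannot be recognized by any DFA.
Assume L is regular with pumping length p. Idea: pumping the g-block breaks the 1:8 ratio.
Choose s = g^p h^(8p) (length 9p ≥ p). By the pumping lemma, s = xyz with |xy| ≤ p, |y| > 0, so y = g^k with k ≥ 1. Then xy²z = g^(p+k) h^(8p). For this to be in L we would need 8p = 8(p+k), i.e. 8k = 0, contradicting k ≥ 1. So xy²z ∉ L.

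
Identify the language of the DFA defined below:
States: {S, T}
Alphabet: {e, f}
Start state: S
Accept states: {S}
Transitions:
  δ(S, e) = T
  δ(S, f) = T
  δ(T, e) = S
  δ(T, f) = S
Testing a few strings:
  'e' → reject
  'eff' → reject
  'fff' → reject
  'ff' → accept
State roles: S=even length so far; T=odd length so far
All strings over {e,f} of even length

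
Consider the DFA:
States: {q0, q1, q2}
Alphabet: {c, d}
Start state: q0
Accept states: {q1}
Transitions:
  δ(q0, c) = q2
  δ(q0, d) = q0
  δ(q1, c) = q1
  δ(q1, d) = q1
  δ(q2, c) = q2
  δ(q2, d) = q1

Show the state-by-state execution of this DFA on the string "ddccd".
read 'd': q0 → q0
  read 'd': q0 → q0
  read 'c': q0 → q2
  read 'c': q2 → q2
  read 'd': q2 → q1
q0 -> q0 -> q0 -> q2 -> q2 -> q1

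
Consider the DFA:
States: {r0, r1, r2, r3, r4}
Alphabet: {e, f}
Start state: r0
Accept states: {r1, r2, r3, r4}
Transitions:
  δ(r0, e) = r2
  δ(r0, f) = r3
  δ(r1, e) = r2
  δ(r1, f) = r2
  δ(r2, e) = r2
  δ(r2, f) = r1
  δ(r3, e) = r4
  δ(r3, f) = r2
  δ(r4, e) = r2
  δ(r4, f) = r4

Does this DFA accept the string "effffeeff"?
Processing string "effffeeff":
  r0 --e--> r2
  r2 --f--> r1
  r1 --f--> r2
  r2 --f--> r1
  r1 --f--> r2
  r2 --e--> r2
  r2 --e--> r2
  r2 --f--> r1
  r1 --f--> r2
Final state: r2
Accept states: {r1, r2, r3, r4}
Yes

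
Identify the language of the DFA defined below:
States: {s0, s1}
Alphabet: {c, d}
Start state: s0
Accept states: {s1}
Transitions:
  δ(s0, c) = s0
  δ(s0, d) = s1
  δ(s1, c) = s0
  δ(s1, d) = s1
Testing a few strings:
  'd' → accept
  'cdd' → accept
  'dcd' → accept
  'cc' → reject
State roles: s0=last symbol not d; s1=last symbol is d
All strings over {c,d} ending with d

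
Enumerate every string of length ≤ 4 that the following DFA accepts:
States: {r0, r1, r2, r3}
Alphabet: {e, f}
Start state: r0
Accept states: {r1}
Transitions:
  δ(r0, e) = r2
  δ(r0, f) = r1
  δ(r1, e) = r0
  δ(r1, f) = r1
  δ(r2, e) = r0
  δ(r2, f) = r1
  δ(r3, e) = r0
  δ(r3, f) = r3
f, ef, ff, eef, eff, fef, fff, eeef, eeff, efef, efff, feef, feff, ffef, ffff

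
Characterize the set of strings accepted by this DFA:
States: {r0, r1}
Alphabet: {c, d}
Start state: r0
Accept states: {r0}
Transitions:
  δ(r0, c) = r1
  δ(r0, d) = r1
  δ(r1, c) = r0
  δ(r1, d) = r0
Testing a few strings:
  'dcc' → reject
  'cc' → accept
  'dc' → accept
  'c' → reject
State roles: r0=even length so far; r1=odd length so far
All strings over {c,d} of even length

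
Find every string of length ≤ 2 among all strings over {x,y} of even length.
ε, xx, xy, yx, yy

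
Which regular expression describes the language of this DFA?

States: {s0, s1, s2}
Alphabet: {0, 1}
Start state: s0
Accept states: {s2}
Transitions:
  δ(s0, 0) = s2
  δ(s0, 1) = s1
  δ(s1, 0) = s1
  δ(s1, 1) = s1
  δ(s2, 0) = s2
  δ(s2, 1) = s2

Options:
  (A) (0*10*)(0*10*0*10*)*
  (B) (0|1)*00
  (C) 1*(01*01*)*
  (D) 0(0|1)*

Check each option against the DFA on short strings; one disagreement eliminates an option:
  (A) (0*10*)(0*10*0*10*)*: on '0' the DFA goes s0 → s2 and accepts (s2 ∈ Accept), but the regex does not match it → eliminate
  (B) (0|1)*00: on '0' the DFA goes s0 → s2 and accepts (s2 ∈ Accept), but the regex does not match it → eliminate
  (C) 1*(01*01*)*: on ε the DFA stays in s0 and rejects (s0 ∉ Accept), but the regex matches it → eliminate
  (D) 0(0|1)*: agrees with the DFA on every string of length ≤ 6
Only (D) is consistent with the DFA.
(D) 0(0|1)*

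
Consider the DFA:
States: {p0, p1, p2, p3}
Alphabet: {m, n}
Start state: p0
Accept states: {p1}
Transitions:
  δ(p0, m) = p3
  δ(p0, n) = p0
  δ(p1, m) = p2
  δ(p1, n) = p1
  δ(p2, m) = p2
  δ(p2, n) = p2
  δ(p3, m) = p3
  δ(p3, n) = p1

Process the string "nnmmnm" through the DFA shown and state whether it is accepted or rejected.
Processing string "nnmmnm":
  p0 --n--> p0
  p0 --n--> p0
  p0 --m--> p3
  p3 --m--> p3
  p3 --n--> p1
  p1 --m--> p2
Final state: p2
Accept states: {p1}
No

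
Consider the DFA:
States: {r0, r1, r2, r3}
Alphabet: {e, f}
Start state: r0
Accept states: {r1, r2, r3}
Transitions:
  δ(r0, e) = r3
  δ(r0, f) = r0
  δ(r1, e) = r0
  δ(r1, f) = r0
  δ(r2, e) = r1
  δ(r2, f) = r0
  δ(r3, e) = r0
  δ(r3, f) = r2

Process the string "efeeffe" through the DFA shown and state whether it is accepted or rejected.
Processing string "efeeffe":
  r0 --e--> r3
  r3 --f--> r2
  r2 --e--> r1
  r1 --e--> r0
  r0 --f--> r0
  r0 --f--> r0
  r0 --e--> r3
Final state: r3
Accept states: {r1, r2, r3}
Yes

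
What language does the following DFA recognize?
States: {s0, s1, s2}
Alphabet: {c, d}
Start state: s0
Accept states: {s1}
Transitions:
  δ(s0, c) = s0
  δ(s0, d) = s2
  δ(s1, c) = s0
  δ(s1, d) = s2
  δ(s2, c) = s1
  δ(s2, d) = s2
Testing a few strings:
  'ddd' → reject
  'cd' → reject
  'c' → reject
  'cdd' → reject
State roles: s0=no suffix match; s1=suffix is dc; s2=one trailing d
All strings over {c,d} ending with dc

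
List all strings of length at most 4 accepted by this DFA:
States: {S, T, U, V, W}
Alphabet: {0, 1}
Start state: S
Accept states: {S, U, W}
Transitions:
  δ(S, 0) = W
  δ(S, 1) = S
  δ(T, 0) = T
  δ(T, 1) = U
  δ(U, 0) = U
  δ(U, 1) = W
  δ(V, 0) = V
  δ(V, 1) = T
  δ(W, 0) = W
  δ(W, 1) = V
ε, 0, 1, 00, 10, 11, 000, 100, 110, 111, 0000, 0111, 1000, 1100, 1110, 1111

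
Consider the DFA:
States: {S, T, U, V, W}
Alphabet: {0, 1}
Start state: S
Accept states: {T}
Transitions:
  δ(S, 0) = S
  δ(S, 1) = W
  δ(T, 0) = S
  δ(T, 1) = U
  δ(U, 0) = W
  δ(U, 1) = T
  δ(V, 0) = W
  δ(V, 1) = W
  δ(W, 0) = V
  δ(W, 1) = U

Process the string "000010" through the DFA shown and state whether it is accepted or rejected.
Processing string "000010":
  S --0--> S
  S --0--> S
  S --0--> S
  S --0--> S
  S --1--> W
  W --0--> V
Final state: V
Accept states: {T}
No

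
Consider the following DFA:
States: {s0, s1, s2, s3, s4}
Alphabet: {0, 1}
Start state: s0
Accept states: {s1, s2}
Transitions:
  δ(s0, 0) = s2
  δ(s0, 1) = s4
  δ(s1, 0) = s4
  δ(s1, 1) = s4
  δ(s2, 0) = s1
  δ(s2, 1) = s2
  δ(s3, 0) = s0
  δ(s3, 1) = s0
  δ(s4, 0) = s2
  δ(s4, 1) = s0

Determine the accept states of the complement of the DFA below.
Complement accept states = All states \ Original accept states
= {s0, s1, s2, s3, s4} \ {s1, s2}
{s0, s3, s4}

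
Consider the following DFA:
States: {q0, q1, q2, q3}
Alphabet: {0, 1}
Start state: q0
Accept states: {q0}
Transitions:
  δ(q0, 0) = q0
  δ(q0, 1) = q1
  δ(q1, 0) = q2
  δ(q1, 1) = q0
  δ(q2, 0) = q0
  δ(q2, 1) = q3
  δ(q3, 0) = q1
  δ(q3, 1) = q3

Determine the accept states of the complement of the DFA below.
Complement accept states = All states \ Original accept states
= {q0, q1, q2, q3} \ {q0}
{q1, q2, q3}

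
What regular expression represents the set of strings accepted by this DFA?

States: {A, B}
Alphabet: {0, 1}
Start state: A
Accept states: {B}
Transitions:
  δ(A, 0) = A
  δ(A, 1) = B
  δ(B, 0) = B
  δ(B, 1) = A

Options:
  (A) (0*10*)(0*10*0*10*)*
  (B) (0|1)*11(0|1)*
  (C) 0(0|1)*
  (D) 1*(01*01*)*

Check each option against the DFA on short strings; one disagreement eliminates an option:
  (A) (0*10*)(0*10*0*10*)*: agrees with the DFA on every string of length ≤ 6
  (B) (0|1)*11(0|1)*: on '1' the DFA goes A → B and accepts (B ∈ Accept), but the regex does not match it → eliminate
  (C) 0(0|1)*: on '0' the DFA goes A → A and rejects (A ∉ Accept), but the regex matches it → eliminate
  (D) 1*(01*01*)*: on ε the DFA stays in A and rejects (A ∉ Accept), but the regex matches it → eliminate
Only (A) is consistent with the DFA.
(A) (0*10*)(0*10*0*10*)*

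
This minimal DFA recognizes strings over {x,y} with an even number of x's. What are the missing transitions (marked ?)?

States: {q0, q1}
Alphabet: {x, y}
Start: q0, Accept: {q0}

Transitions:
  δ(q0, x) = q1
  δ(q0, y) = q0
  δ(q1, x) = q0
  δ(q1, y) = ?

From the language and accept set, identify what each state tracks — q0: even number of x's so far; q1: odd number of x's so far.
Each missing δ(q, a) is the state matching the new tracked value after reading a.
δ(q1, y) = q1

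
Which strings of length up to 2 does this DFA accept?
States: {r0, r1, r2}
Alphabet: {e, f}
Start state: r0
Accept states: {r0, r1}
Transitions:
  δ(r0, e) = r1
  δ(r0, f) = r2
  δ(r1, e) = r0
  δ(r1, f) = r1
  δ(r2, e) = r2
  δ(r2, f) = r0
ε, e, ee, ef, ff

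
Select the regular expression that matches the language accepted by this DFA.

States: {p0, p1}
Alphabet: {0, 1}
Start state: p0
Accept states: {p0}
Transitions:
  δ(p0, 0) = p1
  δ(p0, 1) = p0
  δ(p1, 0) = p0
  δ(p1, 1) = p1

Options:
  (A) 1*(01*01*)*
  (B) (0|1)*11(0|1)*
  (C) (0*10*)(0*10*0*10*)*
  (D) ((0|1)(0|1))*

Check each option against the DFA on short strings; one disagreement eliminates an option:
  (A) 1*(01*01*)*: agrees with the DFA on every string of length ≤ 6
  (B) (0|1)*11(0|1)*: on ε the DFA stays in p0 and accepts (p0 ∈ Accept), but the regex does not match it → eliminate
  (C) (0*10*)(0*10*0*10*)*: on ε the DFA stays in p0 and accepts (p0 ∈ Accept), but the regex does not match it → eliminate
  (D) ((0|1)(0|1))*: on '1' the DFA goes p0 → p0 and accepts (p0 ∈ Accept), but the regex does not match it → eliminate
Only (A) is consistent with the DFA.
(A) 1*(01*01*)*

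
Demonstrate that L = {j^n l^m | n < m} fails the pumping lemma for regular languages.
Assume L is regular with pumping length p. Idea: pumping up the j-block makes the j-count reach the l-count.
Choose s = j^p l^(p+1) ∈ L. By the pumping lemma, s = xyz with |xy| ≤ p, |y| > 0, so y = j^k with k ≥ 1. Then xy²z = j^(p+k) l^(p+1). Since p+k ≥ p+1, the number of j's is no longer strictly less than the number of l's, so xy²z ∉ L.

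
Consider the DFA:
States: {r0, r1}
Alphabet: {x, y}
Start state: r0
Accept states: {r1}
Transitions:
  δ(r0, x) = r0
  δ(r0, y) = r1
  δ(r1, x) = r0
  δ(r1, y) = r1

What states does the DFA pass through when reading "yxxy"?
read 'y': r0 → r1
  read 'x': r1 → r0
  read 'x': r0 → r0
  read 'y': r0 → r1
r0 -> r1 -> r0 -> r0 -> r1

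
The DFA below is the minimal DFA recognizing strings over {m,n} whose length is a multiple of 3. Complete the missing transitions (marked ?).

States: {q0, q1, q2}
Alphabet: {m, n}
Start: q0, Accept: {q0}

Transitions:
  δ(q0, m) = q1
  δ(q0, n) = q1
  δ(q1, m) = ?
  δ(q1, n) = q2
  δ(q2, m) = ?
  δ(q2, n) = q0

From the language and accept set, identify what each state tracks — q0: length ≡ 0 (mod 3); q1: length ≡ 1 (mod 3); q2: length ≡ 2 (mod 3).
Each missing δ(q, a) is the state matching the new tracked value after reading a.
δ(q1, m) = q2; δ(q2, m) = q0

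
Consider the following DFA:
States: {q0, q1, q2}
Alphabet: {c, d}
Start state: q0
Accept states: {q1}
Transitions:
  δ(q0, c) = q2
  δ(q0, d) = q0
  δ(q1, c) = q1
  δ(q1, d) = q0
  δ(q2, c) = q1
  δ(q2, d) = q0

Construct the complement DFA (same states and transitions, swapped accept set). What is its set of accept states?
Complement accept states = All states \ Original accept states
= {q0, q1, q2} \ {q1}
{q0, q2}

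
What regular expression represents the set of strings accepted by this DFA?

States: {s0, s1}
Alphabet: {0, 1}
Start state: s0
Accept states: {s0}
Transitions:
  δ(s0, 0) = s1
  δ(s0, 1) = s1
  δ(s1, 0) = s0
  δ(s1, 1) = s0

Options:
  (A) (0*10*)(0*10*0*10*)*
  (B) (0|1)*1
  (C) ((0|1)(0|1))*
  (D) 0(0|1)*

Check each option against the DFA on short strings; one disagreement eliminates an option:
  (A) (0*10*)(0*10*0*10*)*: on ε the DFA stays in s0 and accepts (s0 ∈ Accept), but the regex does not match it → eliminate
  (B) (0|1)*1: on ε the DFA stays in s0 and accepts (s0 ∈ Accept), but the regex does not match it → eliminate
  (C) ((0|1)(0|1))*: agrees with the DFA on every string of length ≤ 6
  (D) 0(0|1)*: on ε the DFA stays in s0 and accepts (s0 ∈ Accept), but the regex does not match it → eliminate
Only (C) is consistent with the DFA.
(C) ((0|1)(0|1))*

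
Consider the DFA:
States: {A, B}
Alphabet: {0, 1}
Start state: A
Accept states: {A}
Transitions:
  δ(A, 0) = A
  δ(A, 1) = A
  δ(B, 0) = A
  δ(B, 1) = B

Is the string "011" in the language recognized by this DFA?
Processing string "011":
  A --0--> A
  A --1--> A
  A --1--> A
Final state: A
Accept states: {A}
Yes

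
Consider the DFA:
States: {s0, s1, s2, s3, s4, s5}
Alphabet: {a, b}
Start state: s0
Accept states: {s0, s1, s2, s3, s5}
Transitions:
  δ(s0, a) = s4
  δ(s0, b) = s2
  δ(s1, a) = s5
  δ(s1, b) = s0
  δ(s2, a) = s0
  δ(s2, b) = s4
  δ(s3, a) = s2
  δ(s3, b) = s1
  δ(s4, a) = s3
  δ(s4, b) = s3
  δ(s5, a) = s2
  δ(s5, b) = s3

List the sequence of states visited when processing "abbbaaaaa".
read 'a': s0 → s4
  read 'b': s4 → s3
  read 'b': s3 → s1
  read 'b': s1 → s0
  read 'a': s0 → s4
  read 'a': s4 → s3
  read 'a': s3 → s2
  read 'a': s2 → s0
  read 'a': s0 → s4
s0 -> s4 -> s3 -> s1 -> s0 -> s4 -> s3 -> s2 -> s0 -> s4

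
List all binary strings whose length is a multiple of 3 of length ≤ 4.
ε, 000, 001, 010, 011, 100, 101, 110, 111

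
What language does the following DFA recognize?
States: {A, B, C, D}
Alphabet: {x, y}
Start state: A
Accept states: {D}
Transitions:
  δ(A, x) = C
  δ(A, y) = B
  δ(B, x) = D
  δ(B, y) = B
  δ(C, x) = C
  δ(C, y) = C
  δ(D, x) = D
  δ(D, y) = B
Testing a few strings:
  'x' → reject
  'yxyy' → reject
  'xxyx' → reject
  'xyyy' → reject
State roles: A=no input read; B=started with y, last symbol y; C=started with x (dead); D=started with y, last symbol x
All strings over {x,y} that start with y and end with x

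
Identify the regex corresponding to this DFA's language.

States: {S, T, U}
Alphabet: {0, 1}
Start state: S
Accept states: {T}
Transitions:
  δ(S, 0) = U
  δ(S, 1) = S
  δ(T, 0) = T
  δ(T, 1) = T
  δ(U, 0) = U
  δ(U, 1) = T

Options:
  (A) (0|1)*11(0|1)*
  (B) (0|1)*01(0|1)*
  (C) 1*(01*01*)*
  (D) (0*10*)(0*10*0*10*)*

Check each option against the DFA on short strings; one disagreement eliminates an option:
  (A) (0|1)*11(0|1)*: on '01' the DFA goes S → U → T and accepts (T ∈ Accept), but the regex does not match it → eliminate
  (B) (0|1)*01(0|1)*: agrees with the DFA on every string of length ≤ 6
  (C) 1*(01*01*)*: on ε the DFA stays in S and rejects (S ∉ Accept), but the regex matches it → eliminate
  (D) (0*10*)(0*10*0*10*)*: on '1' the DFA goes S → S and rejects (S ∉ Accept), but the regex matches it → eliminate
Only (B) is consistent with the DFA.
(B) (0|1)*01(0|1)*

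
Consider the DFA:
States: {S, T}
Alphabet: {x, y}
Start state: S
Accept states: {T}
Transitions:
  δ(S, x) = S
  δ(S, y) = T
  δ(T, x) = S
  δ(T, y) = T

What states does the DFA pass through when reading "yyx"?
read 'y': S → T
  read 'y': T → T
  read 'x': T → S
S -> T -> T -> S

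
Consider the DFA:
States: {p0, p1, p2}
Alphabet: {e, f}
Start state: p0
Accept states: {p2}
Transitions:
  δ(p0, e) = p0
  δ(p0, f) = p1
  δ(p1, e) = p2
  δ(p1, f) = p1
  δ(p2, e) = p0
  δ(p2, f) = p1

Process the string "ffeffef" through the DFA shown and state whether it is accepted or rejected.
Processing string "ffeffef":
  p0 --f--> p1
  p1 --f--> p1
  p1 --e--> p2
  p2 --f--> p1
  p1 --f--> p1
  p1 --e--> p2
  p2 --f--> p1
Final state: p1
Accept states: {p2}
No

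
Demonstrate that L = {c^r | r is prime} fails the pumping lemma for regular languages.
Assume L is regular with pumping length p. Idea: pumping by a suitable count produces a composite length.
Let q be a prime with q ≥ p and choose s = c^q ∈ L. By the pumping lemma, s = xyz with |xy| ≤ p, |y| = k ≥ 1. Take i = q+1: |xy^(q+1)z| = q + q·k = q(1+k). Since q ≥ 2 and 1+k ≥ 2, q(1+k) is composite, so xy^(q+1)z ∉ L.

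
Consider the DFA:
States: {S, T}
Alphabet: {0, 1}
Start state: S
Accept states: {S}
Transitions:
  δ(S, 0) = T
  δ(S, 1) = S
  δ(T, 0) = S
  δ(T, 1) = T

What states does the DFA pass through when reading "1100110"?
read '1': S → S
  read '1': S → S
  read '0': S → T
  read '0': T → S
  read '1': S → S
  read '1': S → S
  read '0': S → T
S -> S -> S -> T -> S -> S -> S -> T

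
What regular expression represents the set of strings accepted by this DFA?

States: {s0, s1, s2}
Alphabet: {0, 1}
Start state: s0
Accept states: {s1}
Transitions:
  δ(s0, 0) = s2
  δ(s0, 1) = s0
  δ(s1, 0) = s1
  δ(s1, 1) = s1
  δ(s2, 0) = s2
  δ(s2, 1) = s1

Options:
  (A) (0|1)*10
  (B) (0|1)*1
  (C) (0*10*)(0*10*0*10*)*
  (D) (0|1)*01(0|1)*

Check each option against the DFA on short strings; one disagreement eliminates an option:
  (A) (0|1)*10: on '01' the DFA goes s0 → s2 → s1 and accepts (s1 ∈ Accept), but the regex does not match it → eliminate
  (B) (0|1)*1: on '1' the DFA goes s0 → s0 and rejects (s0 ∉ Accept), but the regex matches it → eliminate
  (C) (0*10*)(0*10*0*10*)*: on '1' the DFA goes s0 → s0 and rejects (s0 ∉ Accept), but the regex matches it → eliminate
  (D) (0|1)*01(0|1)*: agrees with the DFA on every string of length ≤ 6
Only (D) is consistent with the DFA.
(D) (0|1)*01(0|1)*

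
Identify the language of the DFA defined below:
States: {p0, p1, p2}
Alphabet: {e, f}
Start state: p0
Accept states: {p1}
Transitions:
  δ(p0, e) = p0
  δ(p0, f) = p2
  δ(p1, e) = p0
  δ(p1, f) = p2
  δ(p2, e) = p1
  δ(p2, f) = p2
Testing a few strings:
  'feff' → reject
  'e' → reject
  'f' → reject
  'fffe' → accept
State roles: p0=no suffix match; p1=suffix is fe; p2=one trailing f
All strings over {e,f} ending with fe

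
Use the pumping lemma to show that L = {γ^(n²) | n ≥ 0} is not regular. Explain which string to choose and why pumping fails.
Assume L is regular with pumping length p. Idea: pumping adds a fixed amount, but gaps between consecutive squares grow.
Choose s = γ^(p²) (length p² ≥ p). By the pumping lemma, s = xyz with |xy| ≤ p, |y| > 0, so |y| = k with 1 ≤ k ≤ p. Then |xy²z| = p²+k. Since p² < p²+k ≤ p²+p < (p+1)², the length p²+k lies strictly between consecutive squares, so it is not a perfect square and xy²z ∉ L.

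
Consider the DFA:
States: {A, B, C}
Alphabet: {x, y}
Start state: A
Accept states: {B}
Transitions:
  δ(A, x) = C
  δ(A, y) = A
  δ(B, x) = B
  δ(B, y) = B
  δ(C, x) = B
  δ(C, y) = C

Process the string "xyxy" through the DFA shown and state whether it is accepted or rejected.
Processing string "xyxy":
  A --x--> C
  C --y--> C
  C --x--> B
  B --y--> B
Final state: B
Accept states: {B}
Yes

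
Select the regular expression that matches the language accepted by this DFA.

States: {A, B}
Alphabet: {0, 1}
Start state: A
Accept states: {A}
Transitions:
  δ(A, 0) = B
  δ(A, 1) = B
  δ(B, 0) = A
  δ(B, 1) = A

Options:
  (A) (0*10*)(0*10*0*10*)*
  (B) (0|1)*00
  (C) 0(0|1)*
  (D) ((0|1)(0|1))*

Check each option against the DFA on short strings; one disagreement eliminates an option:
  (A) (0*10*)(0*10*0*10*)*: on ε the DFA stays in A and accepts (A ∈ Accept), but the regex does not match it → eliminate
  (B) (0|1)*00: on ε the DFA stays in A and accepts (A ∈ Accept), but the regex does not match it → eliminate
  (C) 0(0|1)*: on ε the DFA stays in A and accepts (A ∈ Accept), but the regex does not match it → eliminate
  (D) ((0|1)(0|1))*: agrees with the DFA on every string of length ≤ 6
Only (D) is consistent with the DFA.
(D) ((0|1)(0|1))*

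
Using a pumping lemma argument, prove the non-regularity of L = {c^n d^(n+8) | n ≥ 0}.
Assume L is regular with pumping length p. Idea: pumping the c-block breaks the fixed offset of 8.
Choose s = c^p d^(p+8) ∈ L. By the pumping lemma, s = xyz with |xy| ≤ p, |y| > 0, so y = c^k with k ≥ 1. Then xy²z = c^(p+k) d^(p+8). For this to be in L we would need p+8 = (p+k)+8, i.e. k = 0, contradicting k ≥ 1. So xy²z ∉ L.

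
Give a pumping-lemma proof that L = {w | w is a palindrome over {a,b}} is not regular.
Assume L is regular with pumping length p. Idea: pumping the leading a-block breaks the symmetry.
Choose s = a^p b a^p (a palindrome of length 2p+1 ≥ p). By the pumping lemma, s = xyz with |xy| ≤ p, |y| > 0, so y = a^k with k > 0 (xy lies entirely in the first a^p). Then xy²z = a^(p+k) b a^p, which is not a palindrome since p+k ≠ p.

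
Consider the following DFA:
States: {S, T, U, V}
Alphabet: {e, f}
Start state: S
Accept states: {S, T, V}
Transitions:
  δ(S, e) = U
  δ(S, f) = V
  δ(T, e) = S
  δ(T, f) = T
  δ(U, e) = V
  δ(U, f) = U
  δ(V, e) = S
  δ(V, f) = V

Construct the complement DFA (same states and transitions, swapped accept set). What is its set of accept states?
Complement accept states = All states \ Original accept states
= {S, T, U, V} \ {S, T, V}
{U}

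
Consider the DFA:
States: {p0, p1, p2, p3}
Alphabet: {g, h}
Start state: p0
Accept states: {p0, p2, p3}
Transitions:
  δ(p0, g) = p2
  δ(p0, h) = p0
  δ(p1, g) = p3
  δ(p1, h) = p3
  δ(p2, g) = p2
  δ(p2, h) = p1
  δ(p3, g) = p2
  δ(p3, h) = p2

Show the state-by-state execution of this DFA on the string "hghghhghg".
read 'h': p0 → p0
  read 'g': p0 → p2
  read 'h': p2 → p1
  read 'g': p1 → p3
  read 'h': p3 → p2
  read 'h': p2 → p1
  read 'g': p1 → p3
  read 'h': p3 → p2
  read 'g': p2 → p2
p0 -> p0 -> p2 -> p1 -> p3 -> p2 -> p1 -> p3 -> p2 -> p2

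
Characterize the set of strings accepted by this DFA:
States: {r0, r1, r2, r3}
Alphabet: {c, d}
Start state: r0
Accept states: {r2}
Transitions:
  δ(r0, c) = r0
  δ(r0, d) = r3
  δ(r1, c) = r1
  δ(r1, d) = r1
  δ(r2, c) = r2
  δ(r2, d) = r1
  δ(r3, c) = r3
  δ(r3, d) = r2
Testing a few strings:
  'cdcc' → reject
  'cd' → reject
  'c' → reject
  'cccd' → reject
State roles: r0=zero d's; r1=≥ three d's (dead); r2=two d's; r3=one d
All strings over {c,d} containing exactly two d's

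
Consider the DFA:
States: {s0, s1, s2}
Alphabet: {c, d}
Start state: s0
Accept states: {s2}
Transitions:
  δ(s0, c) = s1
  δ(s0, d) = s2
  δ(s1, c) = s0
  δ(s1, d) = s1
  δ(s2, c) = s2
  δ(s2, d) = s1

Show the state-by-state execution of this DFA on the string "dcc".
read 'd': s0 → s2
  read 'c': s2 → s2
  read 'c': s2 → s2
s0 -> s2 -> s2 -> s2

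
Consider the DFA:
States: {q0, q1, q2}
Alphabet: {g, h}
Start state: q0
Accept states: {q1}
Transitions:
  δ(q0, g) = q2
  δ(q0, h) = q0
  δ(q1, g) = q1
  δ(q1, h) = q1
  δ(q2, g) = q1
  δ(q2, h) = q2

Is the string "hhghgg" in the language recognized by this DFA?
Processing string "hhghgg":
  q0 --h--> q0
  q0 --h--> q0
  q0 --g--> q2
  q2 --h--> q2
  q2 --g--> q1
  q1 --g--> q1
Final state: q1
Accept states: {q1}
Yes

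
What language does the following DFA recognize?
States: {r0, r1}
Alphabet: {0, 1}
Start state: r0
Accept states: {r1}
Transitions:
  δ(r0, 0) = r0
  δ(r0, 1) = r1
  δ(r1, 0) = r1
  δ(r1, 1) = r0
Testing a few strings:
  '100' → accept
  '1' → accept
  '11' → reject
  '00' → reject
State roles: r0=even number of 1's so far; r1=odd number of 1's so far
All binary strings with an odd number of 1's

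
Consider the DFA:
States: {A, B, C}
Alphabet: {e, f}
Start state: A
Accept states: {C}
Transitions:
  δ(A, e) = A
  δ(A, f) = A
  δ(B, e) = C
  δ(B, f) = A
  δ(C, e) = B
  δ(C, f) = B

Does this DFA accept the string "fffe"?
Processing string "fffe":
  A --f--> A
  A --f--> A
  A --f--> A
  A --e--> A
Final state: A
Accept states: {C}
No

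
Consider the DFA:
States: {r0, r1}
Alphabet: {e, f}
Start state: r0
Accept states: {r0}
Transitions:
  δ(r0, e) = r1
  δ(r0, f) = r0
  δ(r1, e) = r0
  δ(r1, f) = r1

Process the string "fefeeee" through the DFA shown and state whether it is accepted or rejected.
Processing string "fefeeee":
  r0 --f--> r0
  r0 --e--> r1
  r1 --f--> r1
  r1 --e--> r0
  r0 --e--> r1
  r1 --e--> r0
  r0 --e--> r1
Final state: r1
Accept states: {r0}
No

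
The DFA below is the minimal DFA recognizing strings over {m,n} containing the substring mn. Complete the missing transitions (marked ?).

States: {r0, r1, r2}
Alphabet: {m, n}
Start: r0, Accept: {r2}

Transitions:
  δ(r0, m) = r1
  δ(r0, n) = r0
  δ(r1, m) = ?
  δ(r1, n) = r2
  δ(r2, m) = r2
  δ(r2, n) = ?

From the language and accept set, identify what each state tracks — r0: no m seen yet; r1: seen a m, waiting for n; r2: substring mn seen.
Each missing δ(q, a) is the state matching the new tracked value after reading a.
δ(r1, m) = r1; δ(r2, n) = r2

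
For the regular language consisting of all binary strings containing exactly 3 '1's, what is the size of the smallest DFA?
By Myhill–Nerode, count the distinguishable equivalence classes: 5 classes — having seen 0, 1, …, 3, or >3 copies of '1'; the count-3 class is the only accepting one and >3 is dead.
5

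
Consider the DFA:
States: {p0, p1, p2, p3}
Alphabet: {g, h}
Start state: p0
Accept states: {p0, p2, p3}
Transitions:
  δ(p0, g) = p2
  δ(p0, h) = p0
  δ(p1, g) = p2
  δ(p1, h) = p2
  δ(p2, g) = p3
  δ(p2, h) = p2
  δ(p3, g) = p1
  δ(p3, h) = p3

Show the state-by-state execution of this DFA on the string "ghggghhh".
read 'g': p0 → p2
  read 'h': p2 → p2
  read 'g': p2 → p3
  read 'g': p3 → p1
  read 'g': p1 → p2
  read 'h': p2 → p2
  read 'h': p2 → p2
  read 'h': p2 → p2
p0 -> p2 -> p2 -> p3 -> p1 -> p2 -> p2 -> p2 -> p2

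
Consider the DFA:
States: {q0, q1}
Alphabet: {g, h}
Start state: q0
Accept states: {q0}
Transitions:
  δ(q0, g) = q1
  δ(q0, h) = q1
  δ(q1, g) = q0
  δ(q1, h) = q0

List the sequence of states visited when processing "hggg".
read 'h': q0 → q1
  read 'g': q1 → q0
  read 'g': q0 → q1
  read 'g': q1 → q0
q0 -> q1 -> q0 -> q1 -> q0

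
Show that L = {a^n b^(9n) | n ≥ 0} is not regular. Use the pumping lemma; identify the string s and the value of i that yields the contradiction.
Assume L is regular with pumping length p. Idea: pumping the a-block breaks the 1:9 ratio.
Choose s = a^p b^(9p) (length 10p ≥ p). By the pumping lemma, s = xyz with |xy| ≤ p, |y| > 0, so y = a^k with k ≥ 1. Then xy²z = a^(p+k) b^(9p). For this to be in L we would need 9p = 9(p+k), i.e. 9k = 0, contradicting k ≥ 1. So xy²z ∉ L.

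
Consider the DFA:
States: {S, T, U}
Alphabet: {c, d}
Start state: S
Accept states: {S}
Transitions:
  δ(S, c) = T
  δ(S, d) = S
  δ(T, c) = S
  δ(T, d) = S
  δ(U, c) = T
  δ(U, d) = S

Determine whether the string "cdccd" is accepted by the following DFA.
Processing string "cdccd":
  S --c--> T
  T --d--> S
  S --c--> T
  T --c--> S
  S --d--> S
Final state: S
Accept states: {S}
Yes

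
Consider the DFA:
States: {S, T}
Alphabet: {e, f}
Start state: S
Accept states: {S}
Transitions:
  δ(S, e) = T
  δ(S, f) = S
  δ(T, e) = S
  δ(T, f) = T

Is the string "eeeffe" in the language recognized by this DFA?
Processing string "eeeffe":
  S --e--> T
  T --e--> S
  S --e--> T
  T --f--> T
  T --f--> T
  T --e--> S
Final state: S
Accept states: {S}
Yes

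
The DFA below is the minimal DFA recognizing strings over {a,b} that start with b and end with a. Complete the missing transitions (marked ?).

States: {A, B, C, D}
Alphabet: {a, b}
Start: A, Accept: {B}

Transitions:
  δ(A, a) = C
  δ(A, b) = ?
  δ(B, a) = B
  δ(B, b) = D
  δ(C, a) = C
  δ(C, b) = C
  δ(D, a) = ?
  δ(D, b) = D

From the language and accept set, identify what each state tracks — A: no input read; B: started with b, last symbol a; C: started with a (dead); D: started with b, last symbol b.
Each missing δ(q, a) is the state matching the new tracked value after reading a.
δ(A, b) = D; δ(D, a) = B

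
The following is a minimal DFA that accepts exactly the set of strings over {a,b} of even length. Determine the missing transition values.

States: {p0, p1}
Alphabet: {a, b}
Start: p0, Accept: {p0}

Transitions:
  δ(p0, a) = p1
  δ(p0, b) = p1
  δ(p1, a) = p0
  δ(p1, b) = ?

From the language and accept set, identify what each state tracks — p0: even length so far; p1: odd length so far.
Each missing δ(q, a) is the state matching the new tracked value after reading a.
δ(p1, b) = p0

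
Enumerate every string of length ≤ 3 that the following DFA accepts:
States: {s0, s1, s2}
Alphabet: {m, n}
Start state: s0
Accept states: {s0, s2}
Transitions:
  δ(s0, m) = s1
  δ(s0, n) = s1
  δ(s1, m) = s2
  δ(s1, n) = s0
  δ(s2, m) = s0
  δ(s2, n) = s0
ε, mm, mn, nm, nn, mmm, mmn, nmm, nmn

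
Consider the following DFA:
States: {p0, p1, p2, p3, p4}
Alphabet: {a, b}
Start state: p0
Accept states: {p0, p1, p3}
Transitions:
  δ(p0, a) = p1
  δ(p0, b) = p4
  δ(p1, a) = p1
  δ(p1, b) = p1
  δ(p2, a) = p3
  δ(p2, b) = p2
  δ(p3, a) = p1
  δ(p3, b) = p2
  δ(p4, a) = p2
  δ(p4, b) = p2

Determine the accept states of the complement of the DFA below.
Complement accept states = All states \ Original accept states
= {p0, p1, p2, p3, p4} \ {p0, p1, p3}
{p2, p4}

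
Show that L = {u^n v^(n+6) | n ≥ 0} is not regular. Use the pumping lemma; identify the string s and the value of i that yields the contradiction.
Assume L is regular with pumping length p. Idea: pumping the u-block breaks the fixed offset of 6.
Choose s = u^p v^(p+6) ∈ L. By the pumping lemma, s = xyz with |xy| ≤ p, |y| > 0, so y = u^k with k ≥ 1. Then xy²z = u^(p+k) v^(p+6). For this to be in L we would need p+6 = (p+k)+6, i.e. k = 0, contradicting k ≥ 1. So xy²z ∉ L.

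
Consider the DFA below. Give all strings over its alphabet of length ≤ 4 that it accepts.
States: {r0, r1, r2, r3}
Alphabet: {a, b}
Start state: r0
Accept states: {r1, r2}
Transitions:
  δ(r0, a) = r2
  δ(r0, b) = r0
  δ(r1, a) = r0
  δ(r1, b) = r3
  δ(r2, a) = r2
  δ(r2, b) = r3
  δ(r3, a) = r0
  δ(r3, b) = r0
a, aa, ba, aaa, baa, bba, aaaa, abaa, abba, baaa, bbaa, bbba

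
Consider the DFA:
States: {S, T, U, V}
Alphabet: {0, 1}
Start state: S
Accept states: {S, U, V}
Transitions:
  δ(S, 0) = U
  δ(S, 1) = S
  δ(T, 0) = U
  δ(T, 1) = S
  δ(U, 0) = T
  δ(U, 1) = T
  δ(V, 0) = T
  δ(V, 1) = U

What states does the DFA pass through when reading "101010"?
read '1': S → S
  read '0': S → U
  read '1': U → T
  read '0': T → U
  read '1': U → T
  read '0': T → U
S -> S -> U -> T -> U -> T -> U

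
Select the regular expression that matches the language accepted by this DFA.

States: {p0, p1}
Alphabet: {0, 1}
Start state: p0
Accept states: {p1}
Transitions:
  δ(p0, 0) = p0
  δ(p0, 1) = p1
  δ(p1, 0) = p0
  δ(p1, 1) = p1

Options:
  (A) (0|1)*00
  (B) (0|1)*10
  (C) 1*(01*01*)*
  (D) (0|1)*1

Check each option against the DFA on short strings; one disagreement eliminates an option:
  (A) (0|1)*00: on '1' the DFA goes p0 → p1 and accepts (p1 ∈ Accept), but the regex does not match it → eliminate
  (B) (0|1)*10: on '1' the DFA goes p0 → p1 and accepts (p1 ∈ Accept), but the regex does not match it → eliminate
  (C) 1*(01*01*)*: on ε the DFA stays in p0 and rejects (p0 ∉ Accept), but the regex matches it → eliminate
  (D) (0|1)*1: agrees with the DFA on every string of length ≤ 6
Only (D) is consistent with the DFA.
(D) (0|1)*1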